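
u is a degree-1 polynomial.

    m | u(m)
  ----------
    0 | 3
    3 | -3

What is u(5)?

-7

Write u(m) = am + b; the 2 given values yield a linear system in the 2 coefficients.
Solving, u(m) = -2m + 3.
Then u(5) = -7.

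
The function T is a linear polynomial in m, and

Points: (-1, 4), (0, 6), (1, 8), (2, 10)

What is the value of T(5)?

First differences: 2, 2, 2.
Level-1 differences are constant, so T has degree 1.
Fitting a degree-1 polynomial gives T(m) = 2m + 6.
Then T(5) = 16.

16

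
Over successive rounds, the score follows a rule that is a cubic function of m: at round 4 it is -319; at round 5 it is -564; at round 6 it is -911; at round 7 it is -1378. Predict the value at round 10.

-3679

Write the value at m as Q(m).
Write Q(m) = am³ + bm² + cm + d; the 4 given values yield a linear system in the 4 coefficients.
Solving, Q(m) = -3m³ - 6m² - 8m + 1.
Then Q(10) = -3679.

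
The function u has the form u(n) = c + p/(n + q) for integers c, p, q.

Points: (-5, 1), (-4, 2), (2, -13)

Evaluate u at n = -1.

17

(u(n) − c)(n + q) = p for each data point; the three points give a linear system in c and q, then p follows.
Solving: c = -3, q = 0, p = -20, so u(n) = -3 − 20/(n + 0).
Then u(-1) = -3 − 20/(-1) = 17.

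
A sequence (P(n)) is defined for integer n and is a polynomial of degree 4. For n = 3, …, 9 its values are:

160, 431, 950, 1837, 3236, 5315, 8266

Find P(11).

Write P(n) = an^4 + bn³ + cn² + dn + e; the 7 given values yield a linear system in the 5 coefficients.
Solving, P(n) = n^4 + 2n³ + 3n² + n - 5.
Then P(11) = 17672.

17672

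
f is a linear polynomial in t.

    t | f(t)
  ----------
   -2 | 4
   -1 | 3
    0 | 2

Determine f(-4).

Write f(t) = at + b; the 3 given values yield a linear system in the 2 coefficients.
Solving, f(t) = -t + 2.
Then f(-4) = 6.

6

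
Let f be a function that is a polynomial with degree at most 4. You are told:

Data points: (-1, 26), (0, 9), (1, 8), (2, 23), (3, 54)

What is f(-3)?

First differences: -17, -1, 15, 31. Second differences: 16, 16, 16.
Level-2 differences are constant, so f has degree 2.
Fitting a degree-2 polynomial gives f(n) = 8n² - 9n + 9.
Then f(-3) = 108.

108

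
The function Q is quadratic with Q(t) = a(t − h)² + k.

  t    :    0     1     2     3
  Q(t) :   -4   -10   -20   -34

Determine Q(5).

-74

First differences -6, -10, -14; second difference -4 = 2a, so a = -2.
Expanding, the t-coefficient is −2ah = 4h; matching it to the data gives h = -1, and then k = -2.
So Q(t) = -2(t + 1)² − 2.
Q(5) = -2·6² − 2 = -74.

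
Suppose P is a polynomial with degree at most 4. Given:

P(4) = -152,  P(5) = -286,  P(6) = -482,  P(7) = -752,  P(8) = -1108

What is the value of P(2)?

-22

Write P(m) = am^4 + bm³ + cm² + dm + e; the 5 given values yield a linear system in the 5 coefficients.
Solving, the leading coefficient vanishes, and P(m) = -2m³ - m² - 3m + 4.
Then P(2) = -22.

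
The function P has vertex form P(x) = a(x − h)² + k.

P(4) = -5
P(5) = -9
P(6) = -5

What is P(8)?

27

First differences -4, 4; second difference 8 = 2a, so a = 4.
Expanding, the x-coefficient is −2ah = -8h; matching it to the data gives h = 5, and then k = -9.
So P(x) = 4(x − 5)² − 9.
P(8) = 4·3² − 9 = 27.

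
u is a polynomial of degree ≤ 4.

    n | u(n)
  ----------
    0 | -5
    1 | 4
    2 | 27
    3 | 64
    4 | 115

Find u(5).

First differences: 9, 23, 37, 51. Second differences: 14, 14, 14.
Level-2 differences are constant, so u has degree 2.
Fitting a degree-2 polynomial gives u(n) = 7n² + 2n - 5.
Then u(5) = 180.

180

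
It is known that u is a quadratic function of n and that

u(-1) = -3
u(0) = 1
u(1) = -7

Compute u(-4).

-87

Write u(n) = an² + bn + c; the 3 given values yield a linear system in the 3 coefficients.
Solving, u(n) = -6n² - 2n + 1.
Then u(-4) = -87.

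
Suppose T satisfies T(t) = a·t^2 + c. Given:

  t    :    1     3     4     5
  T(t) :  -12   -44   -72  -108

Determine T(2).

From T(1) = -12 and T(3) = -44: 1a + c = -12 and 9a + c = -44.
Subtracting: 8a = -32, so a = -4; then c = -12 − (-4)·1 = -8.
So T(t) = -4t² − 8, and T(2) = -24.

-24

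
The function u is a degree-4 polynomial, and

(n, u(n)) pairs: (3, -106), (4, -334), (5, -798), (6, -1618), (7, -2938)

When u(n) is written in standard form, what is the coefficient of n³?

Write u(n) = an^4 + bn³ + cn² + dn + e; the 5 given values yield a linear system in the 5 coefficients.
Solving, u(n) = -n^4 - 2n³ + 3n² + 2.
The coefficient of n³ is -2.

-2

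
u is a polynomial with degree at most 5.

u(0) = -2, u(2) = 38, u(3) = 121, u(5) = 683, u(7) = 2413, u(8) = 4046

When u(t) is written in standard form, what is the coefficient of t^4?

1

Write u(t) = at^5 + bt^4 + ct³ + dt² + et + p; the 6 given values yield a linear system in the 6 coefficients.
Solving, the leading coefficient vanishes, and u(t) = t^4 - t³ + 7t² + 2t - 2.
The coefficient of t^4 is 1.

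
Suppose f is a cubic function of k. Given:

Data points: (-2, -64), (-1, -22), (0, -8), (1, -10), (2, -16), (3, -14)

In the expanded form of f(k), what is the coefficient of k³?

First differences: 42, 14, -2, -6, 2. Second differences: -28, -16, -4, 8. Third differences: 12, 12, 12.
Level-3 differences are constant, so f has degree 3.
Fitting a degree-3 polynomial gives f(k) = 2k³ - 8k² + 4k - 8.
The coefficient of k³ is 2.

2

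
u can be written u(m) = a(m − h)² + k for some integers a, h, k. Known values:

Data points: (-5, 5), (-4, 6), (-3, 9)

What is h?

-5

First differences 1, 3; second difference 2 = 2a, so a = 1.
Expanding, the m-coefficient is −2ah = -2h; matching it to the data gives h = -5, and then k = 5.
So u(m) = 1(m + 5)² + 5.
Hence h = -5.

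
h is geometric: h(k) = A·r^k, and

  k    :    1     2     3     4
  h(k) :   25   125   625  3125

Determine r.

5

Consecutive ratio: 125/25 = 5, and 625/125 = 5, so r = 5.
Then A·5^1 = 25 gives A = 5, and h(k) = 5·5^k.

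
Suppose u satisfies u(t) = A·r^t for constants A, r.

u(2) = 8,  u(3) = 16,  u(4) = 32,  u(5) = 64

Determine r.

2

Consecutive ratio: 16/8 = 2, and 32/16 = 2, so r = 2.
Then A·2^2 = 8 gives A = 2, and u(t) = 2·2^t.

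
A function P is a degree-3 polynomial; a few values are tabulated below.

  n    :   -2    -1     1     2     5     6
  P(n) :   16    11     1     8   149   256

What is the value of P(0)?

4

Write P(n) = an³ + bn² + cn + d; the 6 given values yield a linear system in the 4 coefficients.
Solving, P(n) = n³ + 2n² - 6n + 4.
Then P(0) = 4.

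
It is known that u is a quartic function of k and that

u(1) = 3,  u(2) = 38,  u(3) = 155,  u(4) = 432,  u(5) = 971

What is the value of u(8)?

Write u(k) = ak^4 + bk³ + ck² + dk + e; the 5 given values yield a linear system in the 5 coefficients.
Solving, u(k) = k^4 + 3k³ - 2k² + 5k - 4.
Then u(8) = 5540.

5540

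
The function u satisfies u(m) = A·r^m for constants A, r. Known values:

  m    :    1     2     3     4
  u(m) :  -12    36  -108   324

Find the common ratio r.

-3

Consecutive ratio: 36/(-12) = -3, and -108/36 = -3, so r = -3.
Then A·(-3)^1 = -12 gives A = 4, and u(m) = 4·(-3)^m.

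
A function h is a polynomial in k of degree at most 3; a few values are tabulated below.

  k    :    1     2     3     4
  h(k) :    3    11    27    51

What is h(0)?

First differences: 8, 16, 24. Second differences: 8, 8.
Level-2 differences are constant, so h has degree 2.
Fitting a degree-2 polynomial gives h(k) = 4k² - 4k + 3.
The constant term is h(0) = 3.

3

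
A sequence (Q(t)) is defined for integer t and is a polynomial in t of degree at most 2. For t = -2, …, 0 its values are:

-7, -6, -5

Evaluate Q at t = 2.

Write Q(t) = at² + bt + c; the 3 given values yield a linear system in the 3 coefficients.
Solving, the leading coefficient vanishes, and Q(t) = t - 5.
Then Q(2) = -3.

-3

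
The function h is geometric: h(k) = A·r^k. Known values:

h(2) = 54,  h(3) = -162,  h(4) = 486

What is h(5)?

Consecutive ratio: -162/54 = -3, and 486/(-162) = -3, so r = -3.
Then A·(-3)^2 = 54 gives A = 6, and h(k) = 6·(-3)^k.
h(5) = 6·(-3)^5 = -1458.

-1458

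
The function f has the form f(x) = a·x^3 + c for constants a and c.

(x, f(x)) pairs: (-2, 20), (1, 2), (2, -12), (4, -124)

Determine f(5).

-246

From f(-2) = 20 and f(1) = 2: -8a + c = 20 and 1a + c = 2.
Subtracting: 9a = -18, so a = -2; then c = 20 − (-2)·(-8) = 4.
So f(x) = -2x³ + 4, and f(5) = -246.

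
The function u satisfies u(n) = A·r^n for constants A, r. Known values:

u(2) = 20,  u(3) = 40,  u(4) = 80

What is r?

2

Consecutive ratio: 40/20 = 2, and 80/40 = 2, so r = 2.
Then A·2^2 = 20 gives A = 5, and u(n) = 5·2^n.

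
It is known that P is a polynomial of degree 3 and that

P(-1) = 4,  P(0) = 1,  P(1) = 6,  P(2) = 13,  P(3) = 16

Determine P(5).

-14

First differences: -3, 5, 7, 3. Second differences: 8, 2, -4. Third differences: -6, -6.
Level-3 differences are constant, so P has degree 3.
Fitting a degree-3 polynomial gives P(k) = -k³ + 4k² + 2k + 1.
Then P(5) = -14.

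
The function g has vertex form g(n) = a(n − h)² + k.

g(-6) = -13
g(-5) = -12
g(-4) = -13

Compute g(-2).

-21

First differences 1, -1; second difference -2 = 2a, so a = -1.
Expanding, the n-coefficient is −2ah = 2h; matching it to the data gives h = -5, and then k = -12.
So g(n) = -1(n + 5)² − 12.
g(-2) = -1·3² − 12 = -21.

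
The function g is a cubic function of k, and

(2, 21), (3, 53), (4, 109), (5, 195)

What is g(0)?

Write g(k) = ak³ + bk² + ck + d; the 4 given values yield a linear system in the 4 coefficients.
Solving, g(k) = k³ + 3k² - 2k + 5.
Then g(0) = 5.

5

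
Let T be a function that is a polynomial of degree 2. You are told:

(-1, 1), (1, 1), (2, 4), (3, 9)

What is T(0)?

0

Write T(m) = am² + bm + c; the 4 given values yield a linear system in the 3 coefficients.
Solving, T(m) = m².
The constant term is T(0) = 0.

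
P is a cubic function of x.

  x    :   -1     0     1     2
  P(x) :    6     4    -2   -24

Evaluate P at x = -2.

16

Write P(x) = ax³ + bx² + cx + d; the 4 given values yield a linear system in the 4 coefficients.
Solving, P(x) = -2x³ - 2x² - 2x + 4.
Then P(-2) = 16.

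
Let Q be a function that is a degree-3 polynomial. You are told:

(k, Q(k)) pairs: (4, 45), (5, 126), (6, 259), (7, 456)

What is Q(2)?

Write Q(k) = ak³ + bk² + ck + d; the 4 given values yield a linear system in the 4 coefficients.
Solving, Q(k) = 2k³ - 4k² - 5k + 1.
Then Q(2) = -9.

-9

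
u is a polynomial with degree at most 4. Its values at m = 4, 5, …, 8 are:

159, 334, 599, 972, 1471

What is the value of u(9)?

First differences: 175, 265, 373, 499. Second differences: 90, 108, 126. Third differences: 18, 18.
Level-3 differences are constant, so u has degree 3.
Extending the table by one column gives the next first difference 643, so u(9) = 1471 + 643 = 2114.

2114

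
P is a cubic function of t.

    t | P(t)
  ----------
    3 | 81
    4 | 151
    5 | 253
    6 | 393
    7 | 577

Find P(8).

811

First differences: 70, 102, 140, 184. Second differences: 32, 38, 44. Third differences: 6, 6.
Level-3 differences are constant, so P has degree 3.
Fitting a degree-3 polynomial gives P(t) = t³ + 4t² + 5t + 3.
Then P(8) = 811.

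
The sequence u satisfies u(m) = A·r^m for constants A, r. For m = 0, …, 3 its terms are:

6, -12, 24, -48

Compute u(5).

-192

Consecutive ratio: -12/6 = -2, and 24/(-12) = -2, so r = -2.
Then A·(-2)^0 = 6 gives A = 6, and u(m) = 6·(-2)^m.
u(5) = 6·(-2)^5 = -192.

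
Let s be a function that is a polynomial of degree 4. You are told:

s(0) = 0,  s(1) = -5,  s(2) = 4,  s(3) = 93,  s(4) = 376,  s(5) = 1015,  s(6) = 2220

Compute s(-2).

28

First differences: -5, 9, 89, 283, 639, 1205. Second differences: 14, 80, 194, 356, 566. Third differences: 66, 114, 162, 210. Fourth differences: 48, 48, 48.
Level-4 differences are constant, so s has degree 4.
Fitting a degree-4 polynomial gives s(t) = 2t^4 - t³ - 4t² - 2t.
Then s(-2) = 28.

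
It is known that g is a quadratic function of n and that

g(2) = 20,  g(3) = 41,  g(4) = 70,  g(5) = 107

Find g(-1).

5

First differences: 21, 29, 37. Second differences: 8, 8.
Level-2 differences are constant, so g has degree 2.
Fitting a degree-2 polynomial gives g(n) = 4n² + n + 2.
Then g(-1) = 5.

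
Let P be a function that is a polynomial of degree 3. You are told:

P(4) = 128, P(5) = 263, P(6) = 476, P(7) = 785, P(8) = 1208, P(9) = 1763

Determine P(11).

Write P(k) = ak³ + bk² + ck + d; the 6 given values yield a linear system in the 4 coefficients.
Solving, P(k) = 3k³ - 6k² + 6k + 8.
Then P(11) = 3341.

3341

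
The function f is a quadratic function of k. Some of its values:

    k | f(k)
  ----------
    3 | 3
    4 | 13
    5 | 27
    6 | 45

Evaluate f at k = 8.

First differences: 10, 14, 18. Second differences: 4, 4.
Level-2 differences are constant, so f has degree 2.
Fitting a degree-2 polynomial gives f(k) = 2k² - 4k - 3.
Then f(8) = 93.

93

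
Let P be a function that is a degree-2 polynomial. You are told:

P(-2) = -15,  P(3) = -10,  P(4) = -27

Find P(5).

-50

Write P(m) = am² + bm + c; the 3 given values yield a linear system in the 3 coefficients.
Solving, P(m) = -3m² + 4m + 5.
Then P(5) = -50.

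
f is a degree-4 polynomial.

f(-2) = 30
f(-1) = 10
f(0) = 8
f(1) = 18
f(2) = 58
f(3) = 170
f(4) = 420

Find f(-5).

Write f(t) = at^4 + bt³ + ct² + dt + e; the 7 given values yield a linear system in the 5 coefficients.
Solving, f(t) = t^4 + t³ + 5t² + 3t + 8.
Then f(-5) = 618.

618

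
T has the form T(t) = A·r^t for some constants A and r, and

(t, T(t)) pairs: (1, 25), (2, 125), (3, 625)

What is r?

Consecutive ratio: 125/25 = 5, and 625/125 = 5, so r = 5.
Then A·5^1 = 25 gives A = 5, and T(t) = 5·5^t.

5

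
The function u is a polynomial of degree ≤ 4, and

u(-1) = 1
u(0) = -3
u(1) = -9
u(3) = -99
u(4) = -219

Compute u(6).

-699

Write u(t) = at^4 + bt³ + ct² + dt + e; the 5 given values yield a linear system in the 5 coefficients.
Solving, the leading coefficient vanishes, and u(t) = -3t³ - t² - 2t - 3.
Then u(6) = -699.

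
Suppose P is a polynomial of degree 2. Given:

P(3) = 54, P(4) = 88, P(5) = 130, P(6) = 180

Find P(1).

First differences: 34, 42, 50. Second differences: 8, 8.
Level-2 differences are constant, so P has degree 2.
Fitting a degree-2 polynomial gives P(m) = 4m² + 6m.
Then P(1) = 10.

10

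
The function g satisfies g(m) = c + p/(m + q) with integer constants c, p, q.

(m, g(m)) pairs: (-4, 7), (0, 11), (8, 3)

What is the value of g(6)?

(g(m) − c)(m + q) = p for each data point; the three points give a linear system in c and q, then p follows.
Solving: c = 5, q = -2, p = -12, so g(m) = 5 − 12/(m − 2).
Then g(6) = 5 − 12/4 = 2.

2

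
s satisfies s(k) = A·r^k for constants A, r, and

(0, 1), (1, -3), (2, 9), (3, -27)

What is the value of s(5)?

Consecutive ratio: -3/1 = -3, and 9/(-3) = -3, so r = -3.
Then A·(-3)^0 = 1 gives A = 1, and s(k) = 1·(-3)^k.
s(5) = 1·(-3)^5 = -243.

-243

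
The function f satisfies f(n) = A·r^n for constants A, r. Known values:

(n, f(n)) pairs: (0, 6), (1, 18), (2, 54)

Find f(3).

Consecutive ratio: 18/6 = 3, and 54/18 = 3, so r = 3.
Then A·3^0 = 6 gives A = 6, and f(n) = 6·3^n.
f(3) = 6·3^3 = 162.

162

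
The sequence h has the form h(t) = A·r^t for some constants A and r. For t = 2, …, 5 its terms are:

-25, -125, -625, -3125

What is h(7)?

Consecutive ratio: -125/(-25) = 5, and -625/(-125) = 5, so r = 5.
Then A·5^2 = -25 gives A = -1, and h(t) = -1·5^t.
h(7) = -1·5^7 = -78125.

-78125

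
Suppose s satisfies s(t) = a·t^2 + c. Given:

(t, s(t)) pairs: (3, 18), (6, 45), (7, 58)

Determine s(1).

10

From s(3) = 18 and s(6) = 45: 9a + c = 18 and 36a + c = 45.
Subtracting: 27a = 27, so a = 1; then c = 18 − 1·9 = 9.
So s(t) = 1t² + 9, and s(1) = 10.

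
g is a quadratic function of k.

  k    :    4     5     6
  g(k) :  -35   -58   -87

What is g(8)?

-163

Write g(k) = ak² + bk + c; the 3 given values yield a linear system in the 3 coefficients.
Solving, g(k) = -3k² + 4k - 3.
Then g(8) = -163.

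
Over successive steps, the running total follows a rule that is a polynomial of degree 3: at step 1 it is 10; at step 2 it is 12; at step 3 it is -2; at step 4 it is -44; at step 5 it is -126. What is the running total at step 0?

4

Write the value at m as T(m).
First differences: 2, -14, -42, -82. Second differences: -16, -28, -40. Third differences: -12, -12.
Level-3 differences are constant, so T has degree 3.
Fitting a degree-3 polynomial gives T(m) = -2m³ + 4m² + 4m + 4.
Then T(0) = 4.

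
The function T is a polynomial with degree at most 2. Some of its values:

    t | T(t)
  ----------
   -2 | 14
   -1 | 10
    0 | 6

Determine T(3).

-6

First differences: -4, -4.
Level-1 differences are constant, so T has degree 1.
Fitting a degree-1 polynomial gives T(t) = -4t + 6.
Then T(3) = -6.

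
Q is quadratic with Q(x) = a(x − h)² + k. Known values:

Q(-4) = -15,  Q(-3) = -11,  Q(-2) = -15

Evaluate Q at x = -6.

-47

First differences 4, -4; second difference -8 = 2a, so a = -4.
Expanding, the x-coefficient is −2ah = 8h; matching it to the data gives h = -3, and then k = -11.
So Q(x) = -4(x + 3)² − 11.
Q(-6) = -4·(-3)² − 11 = -47.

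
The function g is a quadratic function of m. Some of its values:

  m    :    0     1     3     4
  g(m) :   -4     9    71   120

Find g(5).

181

Write g(m) = am² + bm + c; the 4 given values yield a linear system in the 3 coefficients.
Solving, g(m) = 6m² + 7m - 4.
Then g(5) = 181.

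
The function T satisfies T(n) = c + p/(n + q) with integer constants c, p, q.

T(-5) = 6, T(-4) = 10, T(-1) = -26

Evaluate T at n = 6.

(T(n) − c)(n + q) = p for each data point; the three points give a linear system in c and q, then p follows.
Solving: c = -2, q = 2, p = -24, so T(n) = -2 − 24/(n + 2).
Then T(6) = -2 − 24/8 = -5.

-5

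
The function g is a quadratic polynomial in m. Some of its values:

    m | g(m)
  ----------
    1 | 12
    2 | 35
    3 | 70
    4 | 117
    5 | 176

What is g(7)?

330

Write g(m) = am² + bm + c; the 5 given values yield a linear system in the 3 coefficients.
Solving, g(m) = 6m² + 5m + 1.
Then g(7) = 330.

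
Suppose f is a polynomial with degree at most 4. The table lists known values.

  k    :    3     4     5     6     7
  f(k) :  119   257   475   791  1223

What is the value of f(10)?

3395

First differences: 138, 218, 316, 432. Second differences: 80, 98, 116. Third differences: 18, 18.
Level-3 differences are constant, so f has degree 3.
Fitting a degree-3 polynomial gives f(k) = 3k³ + 4k² - k + 5.
Then f(10) = 3395.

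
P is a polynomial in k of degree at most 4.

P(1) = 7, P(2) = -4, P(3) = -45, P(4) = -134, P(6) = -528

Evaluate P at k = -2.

40

Write P(k) = ak^4 + bk³ + ck² + dk + e; the 5 given values yield a linear system in the 5 coefficients.
Solving, the leading coefficient vanishes, and P(k) = -3k³ + 3k² + k + 6.
Then P(-2) = 40.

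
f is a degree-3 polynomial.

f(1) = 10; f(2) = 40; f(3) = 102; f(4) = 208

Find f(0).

0

Write f(t) = at³ + bt² + ct + d; the 4 given values yield a linear system in the 4 coefficients.
Solving, f(t) = 2t³ + 4t² + 4t.
Then f(0) = 0.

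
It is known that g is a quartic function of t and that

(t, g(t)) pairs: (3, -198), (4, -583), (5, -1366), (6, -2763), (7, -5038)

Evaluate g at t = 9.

Write g(t) = at^4 + bt³ + ct² + dt + e; the 5 given values yield a linear system in the 5 coefficients.
Solving, g(t) = -2t^4 - 5t² + 9.
Then g(9) = -13518.

-13518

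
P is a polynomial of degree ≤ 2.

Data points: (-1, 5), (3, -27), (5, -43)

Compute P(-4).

29

Write P(n) = an² + bn + c; the 3 given values yield a linear system in the 3 coefficients.
Solving, the leading coefficient vanishes, and P(n) = -8n - 3.
Then P(-4) = 29.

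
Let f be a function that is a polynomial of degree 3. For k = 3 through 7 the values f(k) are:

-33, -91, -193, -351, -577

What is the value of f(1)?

First differences: -58, -102, -158, -226. Second differences: -44, -56, -68. Third differences: -12, -12.
Level-3 differences are constant, so f has degree 3.
Fitting a degree-3 polynomial gives f(k) = -2k³ + 2k² + 2k - 3.
Then f(1) = -1.

-1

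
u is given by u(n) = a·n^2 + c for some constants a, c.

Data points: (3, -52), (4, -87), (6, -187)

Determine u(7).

-252

From u(3) = -52 and u(4) = -87: 9a + c = -52 and 16a + c = -87.
Subtracting: 7a = -35, so a = -5; then c = -52 − (-5)·9 = -7.
So u(n) = -5n² − 7, and u(7) = -252.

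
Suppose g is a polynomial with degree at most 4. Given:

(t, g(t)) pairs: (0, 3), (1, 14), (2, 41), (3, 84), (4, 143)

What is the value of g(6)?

309

Write g(t) = at^4 + bt³ + ct² + dt + e; the 5 given values yield a linear system in the 5 coefficients.
Solving, the top 2 coefficients vanish, and g(t) = 8t² + 3t + 3.
Then g(6) = 309.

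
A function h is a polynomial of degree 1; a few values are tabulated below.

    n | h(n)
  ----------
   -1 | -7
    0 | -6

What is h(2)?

-4

Write h(n) = an + b; the 2 given values yield a linear system in the 2 coefficients.
Solving, h(n) = n - 6.
Then h(2) = -4.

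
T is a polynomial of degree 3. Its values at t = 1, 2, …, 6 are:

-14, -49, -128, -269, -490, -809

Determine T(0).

First differences: -35, -79, -141, -221, -319. Second differences: -44, -62, -80, -98. Third differences: -18, -18, -18.
Level-3 differences are constant, so T has degree 3.
Fitting a degree-3 polynomial gives T(t) = -3t³ - 4t² - 2t - 5.
Then T(0) = -5.

-5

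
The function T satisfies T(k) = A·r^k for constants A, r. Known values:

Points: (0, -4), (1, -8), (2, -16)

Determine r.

Consecutive ratio: -8/(-4) = 2, and -16/(-8) = 2, so r = 2.
Then A·2^0 = -4 gives A = -4, and T(k) = -4·2^k.

2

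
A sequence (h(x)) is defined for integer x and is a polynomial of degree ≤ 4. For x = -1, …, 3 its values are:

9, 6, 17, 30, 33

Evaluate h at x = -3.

Write h(x) = ax^4 + bx³ + cx² + dx + e; the 5 given values yield a linear system in the 5 coefficients.
Solving, the leading coefficient vanishes, and h(x) = -2x³ + 7x² + 6x + 6.
Then h(-3) = 105.

105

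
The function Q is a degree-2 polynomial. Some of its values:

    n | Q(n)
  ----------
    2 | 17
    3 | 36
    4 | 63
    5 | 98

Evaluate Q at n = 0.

First differences: 19, 27, 35. Second differences: 8, 8.
Level-2 differences are constant, so Q has degree 2.
Fitting a degree-2 polynomial gives Q(n) = 4n² - n + 3.
Then Q(0) = 3.

3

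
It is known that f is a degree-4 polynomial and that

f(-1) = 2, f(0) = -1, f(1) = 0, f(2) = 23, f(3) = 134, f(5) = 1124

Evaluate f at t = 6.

2375

Write f(t) = at^4 + bt³ + ct² + dt + e; the 6 given values yield a linear system in the 5 coefficients.
Solving, f(t) = 2t^4 - t³ - 1.
Then f(6) = 2375.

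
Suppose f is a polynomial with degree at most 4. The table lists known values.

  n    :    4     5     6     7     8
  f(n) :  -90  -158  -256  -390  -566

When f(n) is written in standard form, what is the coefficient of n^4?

Write f(n) = an^4 + bn³ + cn² + dn + e; the 5 given values yield a linear system in the 5 coefficients.
Solving, the leading coefficient vanishes, and f(n) = -n³ - 7n + 2.
The coefficient of n^4 is 0.

0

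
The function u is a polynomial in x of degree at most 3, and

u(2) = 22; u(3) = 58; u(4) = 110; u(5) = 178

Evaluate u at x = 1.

2

Write u(x) = ax³ + bx² + cx + d; the 4 given values yield a linear system in the 4 coefficients.
Solving, the leading coefficient vanishes, and u(x) = 8x² - 4x - 2.
Then u(1) = 2.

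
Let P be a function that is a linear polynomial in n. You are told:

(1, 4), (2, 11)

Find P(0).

-3

Write P(n) = an + b; the 2 given values yield a linear system in the 2 coefficients.
Solving, P(n) = 7n - 3.
Then P(0) = -3.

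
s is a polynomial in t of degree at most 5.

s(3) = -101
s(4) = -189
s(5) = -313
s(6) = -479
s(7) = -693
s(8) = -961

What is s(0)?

First differences: -88, -124, -166, -214, -268. Second differences: -36, -42, -48, -54. Third differences: -6, -6, -6.
Level-3 differences are constant, so s has degree 3.
Fitting a degree-3 polynomial gives s(t) = -t³ - 6t² - 9t + 7.
Then s(0) = 7.

7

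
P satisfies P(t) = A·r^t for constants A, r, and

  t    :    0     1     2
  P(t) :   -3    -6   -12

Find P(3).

Consecutive ratio: -6/(-3) = 2, and -12/(-6) = 2, so r = 2.
Then A·2^0 = -3 gives A = -3, and P(t) = -3·2^t.
P(3) = -3·2^3 = -24.

-24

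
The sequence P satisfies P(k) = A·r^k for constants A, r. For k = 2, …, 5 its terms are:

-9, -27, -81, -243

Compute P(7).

Consecutive ratio: -27/(-9) = 3, and -81/(-27) = 3, so r = 3.
Then A·3^2 = -9 gives A = -1, and P(k) = -1·3^k.
P(7) = -1·3^7 = -2187.

-2187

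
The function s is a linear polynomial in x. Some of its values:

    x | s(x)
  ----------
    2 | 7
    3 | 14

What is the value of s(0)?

-7

Write s(x) = ax + b; the 2 given values yield a linear system in the 2 coefficients.
Solving, s(x) = 7x - 7.
Then s(0) = -7.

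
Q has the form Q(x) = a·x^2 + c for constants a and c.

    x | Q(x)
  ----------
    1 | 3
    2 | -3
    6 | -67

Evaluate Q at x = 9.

-157

From Q(1) = 3 and Q(2) = -3: 1a + c = 3 and 4a + c = -3.
Subtracting: 3a = -6, so a = -2; then c = 3 − (-2)·1 = 5.
So Q(x) = -2x² + 5, and Q(9) = -157.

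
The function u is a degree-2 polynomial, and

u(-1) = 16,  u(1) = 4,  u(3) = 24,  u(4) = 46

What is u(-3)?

60

Write u(k) = ak² + bk + c; the 4 given values yield a linear system in the 3 coefficients.
Solving, u(k) = 4k² - 6k + 6.
Then u(-3) = 60.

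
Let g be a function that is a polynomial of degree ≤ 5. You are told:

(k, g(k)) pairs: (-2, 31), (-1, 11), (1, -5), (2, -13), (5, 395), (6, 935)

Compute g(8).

3341

Write g(k) = ak^5 + bk^4 + ck³ + dk² + ek + p; the 6 given values yield a linear system in the 6 coefficients.
Solving, the leading coefficient vanishes, and g(k) = k^4 - k³ - 3k² - 7k + 5.
Then g(8) = 3341.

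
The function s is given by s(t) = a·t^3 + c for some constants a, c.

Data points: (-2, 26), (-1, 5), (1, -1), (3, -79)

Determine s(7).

-1027

From s(-2) = 26 and s(-1) = 5: -8a + c = 26 and -1a + c = 5.
Subtracting: 7a = -21, so a = -3; then c = 26 − (-3)·(-8) = 2.
So s(t) = -3t³ + 2, and s(7) = -1027.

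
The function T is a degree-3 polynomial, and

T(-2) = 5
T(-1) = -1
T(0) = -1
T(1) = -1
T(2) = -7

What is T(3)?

-25

First differences: -6, 0, 0, -6. Second differences: 6, 0, -6. Third differences: -6, -6.
Level-3 differences are constant, so T has degree 3.
Fitting a degree-3 polynomial gives T(x) = -x³ + x - 1.
Then T(3) = -25.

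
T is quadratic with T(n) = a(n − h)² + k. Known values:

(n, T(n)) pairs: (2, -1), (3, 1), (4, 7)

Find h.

2

First differences 2, 6; second difference 4 = 2a, so a = 2.
Expanding, the n-coefficient is −2ah = -4h; matching it to the data gives h = 2, and then k = -1.
So T(n) = 2(n − 2)² − 1.
Hence h = 2.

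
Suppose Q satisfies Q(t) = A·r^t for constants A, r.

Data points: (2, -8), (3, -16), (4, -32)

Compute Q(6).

-128

Consecutive ratio: -16/(-8) = 2, and -32/(-16) = 2, so r = 2.
Then A·2^2 = -8 gives A = -2, and Q(t) = -2·2^t.
Q(6) = -2·2^6 = -128.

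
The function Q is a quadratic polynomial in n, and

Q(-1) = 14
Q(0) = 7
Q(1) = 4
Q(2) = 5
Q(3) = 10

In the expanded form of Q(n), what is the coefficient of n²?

2

Write Q(n) = an² + bn + c; the 5 given values yield a linear system in the 3 coefficients.
Solving, Q(n) = 2n² - 5n + 7.
The coefficient of n² is 2.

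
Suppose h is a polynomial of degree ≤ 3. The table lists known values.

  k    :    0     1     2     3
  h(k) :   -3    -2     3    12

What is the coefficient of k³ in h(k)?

First differences: 1, 5, 9. Second differences: 4, 4.
Level-2 differences are constant, so h has degree 2.
Fitting a degree-2 polynomial gives h(k) = 2k² - k - 3.
The coefficient of k³ is 0.

0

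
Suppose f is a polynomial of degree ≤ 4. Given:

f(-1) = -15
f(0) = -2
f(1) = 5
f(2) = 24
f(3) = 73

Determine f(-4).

First differences: 13, 7, 19, 49. Second differences: -6, 12, 30. Third differences: 18, 18.
Level-3 differences are constant, so f has degree 3.
Fitting a degree-3 polynomial gives f(k) = 3k³ - 3k² + 7k - 2.
Then f(-4) = -270.

-270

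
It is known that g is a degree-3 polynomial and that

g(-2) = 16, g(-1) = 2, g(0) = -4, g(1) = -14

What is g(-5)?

Write g(x) = ax³ + bx² + cx + d; the 4 given values yield a linear system in the 4 coefficients.
Solving, g(x) = -2x³ - 2x² - 6x - 4.
Then g(-5) = 226.

226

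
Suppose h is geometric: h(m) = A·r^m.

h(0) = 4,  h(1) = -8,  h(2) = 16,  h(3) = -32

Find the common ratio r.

Consecutive ratio: -8/4 = -2, and 16/(-8) = -2, so r = -2.
Then A·(-2)^0 = 4 gives A = 4, and h(m) = 4·(-2)^m.

-2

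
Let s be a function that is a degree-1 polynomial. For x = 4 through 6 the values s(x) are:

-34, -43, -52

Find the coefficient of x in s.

-9

Write s(x) = ax + b; the 3 given values yield a linear system in the 2 coefficients.
Solving, s(x) = -9x + 2.
The coefficient of x is -9.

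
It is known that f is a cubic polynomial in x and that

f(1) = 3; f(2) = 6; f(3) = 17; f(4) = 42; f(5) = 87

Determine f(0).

Write f(x) = ax³ + bx² + cx + d; the 5 given values yield a linear system in the 4 coefficients.
Solving, f(x) = x³ - 2x² + 2x + 2.
Then f(0) = 2.

2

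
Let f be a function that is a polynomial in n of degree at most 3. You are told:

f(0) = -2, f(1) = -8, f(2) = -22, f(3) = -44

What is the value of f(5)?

-112

First differences: -6, -14, -22. Second differences: -8, -8.
Level-2 differences are constant, so f has degree 2.
Fitting a degree-2 polynomial gives f(n) = -4n² - 2n - 2.
Then f(5) = -112.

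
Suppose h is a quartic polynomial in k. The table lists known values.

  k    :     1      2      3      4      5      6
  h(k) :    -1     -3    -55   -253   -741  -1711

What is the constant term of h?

First differences: -2, -52, -198, -488, -970. Second differences: -50, -146, -290, -482. Third differences: -96, -144, -192. Fourth differences: -48, -48.
Level-4 differences are constant, so h has degree 4.
Fitting a degree-4 polynomial gives h(k) = -2k^4 + 4k³ + k² - 3k - 1.
The constant term is h(0) = -1.

-1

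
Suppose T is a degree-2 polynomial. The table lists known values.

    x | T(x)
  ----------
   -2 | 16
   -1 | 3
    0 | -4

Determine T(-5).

Write T(x) = ax² + bx + c; the 3 given values yield a linear system in the 3 coefficients.
Solving, T(x) = 3x² - 4x - 4.
Then T(-5) = 91.

91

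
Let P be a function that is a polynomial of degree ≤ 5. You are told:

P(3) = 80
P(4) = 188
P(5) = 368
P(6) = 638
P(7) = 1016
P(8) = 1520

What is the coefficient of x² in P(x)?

0

Write P(x) = ax^5 + bx^4 + cx³ + dx² + ex + p; the 6 given values yield a linear system in the 6 coefficients.
Solving, the top 2 coefficients vanish, and P(x) = 3x³ - 3x + 8.
The coefficient of x² is 0.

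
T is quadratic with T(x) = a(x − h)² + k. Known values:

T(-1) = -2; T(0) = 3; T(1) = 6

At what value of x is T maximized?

First differences 5, 3; second difference -2 = 2a, so a = -1.
Expanding, the x-coefficient is −2ah = 2h; matching it to the data gives h = 2, and then k = 7.
So T(x) = -1(x − 2)² + 7.
Hence h = 2.

2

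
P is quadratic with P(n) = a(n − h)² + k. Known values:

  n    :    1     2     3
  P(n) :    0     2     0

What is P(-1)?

-16

First differences 2, -2; second difference -4 = 2a, so a = -2.
Expanding, the n-coefficient is −2ah = 4h; matching it to the data gives h = 2, and then k = 2.
So P(n) = -2(n − 2)² + 2.
P(-1) = -2·(-3)² + 2 = -16.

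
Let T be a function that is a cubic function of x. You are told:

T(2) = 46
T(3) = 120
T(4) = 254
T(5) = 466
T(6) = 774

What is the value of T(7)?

First differences: 74, 134, 212, 308. Second differences: 60, 78, 96. Third differences: 18, 18.
Level-3 differences are constant, so T has degree 3.
Extending the table by one column gives the next first difference 422, so T(7) = 774 + 422 = 1196.

1196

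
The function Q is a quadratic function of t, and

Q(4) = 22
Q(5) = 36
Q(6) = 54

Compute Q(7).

76

Write Q(t) = at² + bt + c; the 3 given values yield a linear system in the 3 coefficients.
Solving, Q(t) = 2t² - 4t + 6.
Then Q(7) = 76.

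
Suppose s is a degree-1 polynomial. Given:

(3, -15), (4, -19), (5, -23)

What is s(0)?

First differences: -4, -4.
Level-1 differences are constant, so s has degree 1.
Fitting a degree-1 polynomial gives s(x) = -4x - 3.
Then s(0) = -3.

-3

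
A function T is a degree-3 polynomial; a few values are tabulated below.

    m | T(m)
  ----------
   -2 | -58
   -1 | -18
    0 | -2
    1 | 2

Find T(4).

62

Write T(m) = am³ + bm² + cm + d; the 4 given values yield a linear system in the 4 coefficients.
Solving, T(m) = 2m³ - 6m² + 8m - 2.
Then T(4) = 62.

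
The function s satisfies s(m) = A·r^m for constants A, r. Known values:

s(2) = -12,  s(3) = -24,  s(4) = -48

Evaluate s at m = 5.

Consecutive ratio: -24/(-12) = 2, and -48/(-24) = 2, so r = 2.
Then A·2^2 = -12 gives A = -3, and s(m) = -3·2^m.
s(5) = -3·2^5 = -96.

-96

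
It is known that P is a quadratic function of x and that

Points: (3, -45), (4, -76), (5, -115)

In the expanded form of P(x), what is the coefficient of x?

-3

Write P(x) = ax² + bx + c; the 3 given values yield a linear system in the 3 coefficients.
Solving, P(x) = -4x² - 3x.
The coefficient of x is -3.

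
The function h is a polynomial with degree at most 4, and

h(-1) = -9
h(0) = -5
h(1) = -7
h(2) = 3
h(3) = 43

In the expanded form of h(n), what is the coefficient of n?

First differences: 4, -2, 10, 40. Second differences: -6, 12, 30. Third differences: 18, 18.
Level-3 differences are constant, so h has degree 3.
Fitting a degree-3 polynomial gives h(n) = 3n³ - 3n² - 2n - 5.
The coefficient of n is -2.

-2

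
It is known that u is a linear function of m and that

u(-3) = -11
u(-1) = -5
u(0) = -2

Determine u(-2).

Write u(m) = am + b; the 3 given values yield a linear system in the 2 coefficients.
Solving, u(m) = 3m - 2.
Then u(-2) = -8.

-8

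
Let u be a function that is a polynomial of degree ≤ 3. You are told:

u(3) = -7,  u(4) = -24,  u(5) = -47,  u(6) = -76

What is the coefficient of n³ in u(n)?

0

First differences: -17, -23, -29. Second differences: -6, -6.
Level-2 differences are constant, so u has degree 2.
Fitting a degree-2 polynomial gives u(n) = -3n² + 4n + 8.
The coefficient of n³ is 0.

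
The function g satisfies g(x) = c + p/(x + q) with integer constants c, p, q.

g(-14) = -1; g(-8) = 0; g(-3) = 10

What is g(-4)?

(g(x) − c)(x + q) = p for each data point; the three points give a linear system in c and q, then p follows.
Solving: c = -2, q = 2, p = -12, so g(x) = -2 − 12/(x + 2).
Then g(-4) = -2 − 12/(-2) = 4.

4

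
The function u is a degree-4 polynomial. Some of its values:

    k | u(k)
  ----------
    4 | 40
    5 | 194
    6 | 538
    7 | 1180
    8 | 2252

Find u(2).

Write u(k) = ak^4 + bk³ + ck² + dk + e; the 5 given values yield a linear system in the 5 coefficients.
Solving, u(k) = k^4 - 4k³ + 4k² - 7k + 4.
Then u(2) = -10.

-10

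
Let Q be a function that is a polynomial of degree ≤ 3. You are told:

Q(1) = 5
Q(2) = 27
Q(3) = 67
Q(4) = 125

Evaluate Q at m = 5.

201

First differences: 22, 40, 58. Second differences: 18, 18.
Level-2 differences are constant, so Q has degree 2.
Extending the table by one column gives the next first difference 76, so Q(5) = 125 + 76 = 201.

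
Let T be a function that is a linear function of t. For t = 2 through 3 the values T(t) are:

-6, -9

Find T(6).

Write T(t) = at + b; the 2 given values yield a linear system in the 2 coefficients.
Solving, T(t) = -3t.
Then T(6) = -18.

-18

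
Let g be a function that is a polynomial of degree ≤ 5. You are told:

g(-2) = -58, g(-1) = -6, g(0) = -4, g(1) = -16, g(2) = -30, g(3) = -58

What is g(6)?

-706

First differences: 52, 2, -12, -14, -28. Second differences: -50, -14, -2, -14. Third differences: 36, 12, -12. Fourth differences: -24, -24.
Level-4 differences are constant, so g has degree 4.
Fitting a degree-4 polynomial gives g(x) = -x^4 + 4x³ - 6x² - 9x - 4.
Then g(6) = -706.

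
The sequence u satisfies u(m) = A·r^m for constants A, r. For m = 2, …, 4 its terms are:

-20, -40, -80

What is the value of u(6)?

-320

Consecutive ratio: -40/(-20) = 2, and -80/(-40) = 2, so r = 2.
Then A·2^2 = -20 gives A = -5, and u(m) = -5·2^m.
u(6) = -5·2^6 = -320.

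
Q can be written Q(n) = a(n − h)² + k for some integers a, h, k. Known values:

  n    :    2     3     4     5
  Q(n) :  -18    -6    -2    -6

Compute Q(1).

First differences 12, 4, -4; second difference -8 = 2a, so a = -4.
Expanding, the n-coefficient is −2ah = 8h; matching it to the data gives h = 4, and then k = -2.
So Q(n) = -4(n − 4)² − 2.
Q(1) = -4·(-3)² − 2 = -38.

-38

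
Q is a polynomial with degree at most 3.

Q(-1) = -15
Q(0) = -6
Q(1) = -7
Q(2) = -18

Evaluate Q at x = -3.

-63

First differences: 9, -1, -11. Second differences: -10, -10.
Level-2 differences are constant, so Q has degree 2.
Fitting a degree-2 polynomial gives Q(x) = -5x² + 4x - 6.
Then Q(-3) = -63.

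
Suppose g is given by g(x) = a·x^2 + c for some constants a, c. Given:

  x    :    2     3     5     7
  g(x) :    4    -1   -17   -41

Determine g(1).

From g(2) = 4 and g(3) = -1: 4a + c = 4 and 9a + c = -1.
Subtracting: 5a = -5, so a = -1; then c = 4 − (-1)·4 = 8.
So g(x) = -1x² + 8, and g(1) = 7.

7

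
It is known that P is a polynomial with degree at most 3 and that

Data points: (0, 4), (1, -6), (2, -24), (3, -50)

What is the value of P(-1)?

6

First differences: -10, -18, -26. Second differences: -8, -8.
Level-2 differences are constant, so P has degree 2.
Fitting a degree-2 polynomial gives P(n) = -4n² - 6n + 4.
Then P(-1) = 6.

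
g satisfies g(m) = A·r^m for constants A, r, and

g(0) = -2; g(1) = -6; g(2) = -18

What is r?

3

Consecutive ratio: -6/(-2) = 3, and -18/(-6) = 3, so r = 3.
Then A·3^0 = -2 gives A = -2, and g(m) = -2·3^m.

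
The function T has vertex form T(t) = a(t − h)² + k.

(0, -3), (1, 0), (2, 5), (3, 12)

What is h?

-1

First differences 3, 5, 7; second difference 2 = 2a, so a = 1.
Expanding, the t-coefficient is −2ah = -2h; matching it to the data gives h = -1, and then k = -4.
So T(t) = 1(t + 1)² − 4.
Hence h = -1.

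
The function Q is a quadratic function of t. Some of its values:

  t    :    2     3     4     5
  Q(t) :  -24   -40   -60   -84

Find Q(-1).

Write Q(t) = at² + bt + c; the 4 given values yield a linear system in the 3 coefficients.
Solving, Q(t) = -2t² - 6t - 4.
Then Q(-1) = 0.

0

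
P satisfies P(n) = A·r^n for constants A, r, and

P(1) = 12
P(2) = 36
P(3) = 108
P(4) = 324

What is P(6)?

Consecutive ratio: 36/12 = 3, and 108/36 = 3, so r = 3.
Then A·3^1 = 12 gives A = 4, and P(n) = 4·3^n.
P(6) = 4·3^6 = 2916.

2916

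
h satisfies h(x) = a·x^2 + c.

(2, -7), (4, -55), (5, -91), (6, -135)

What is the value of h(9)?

-315

From h(2) = -7 and h(4) = -55: 4a + c = -7 and 16a + c = -55.
Subtracting: 12a = -48, so a = -4; then c = -7 − (-4)·4 = 9.
So h(x) = -4x² + 9, and h(9) = -315.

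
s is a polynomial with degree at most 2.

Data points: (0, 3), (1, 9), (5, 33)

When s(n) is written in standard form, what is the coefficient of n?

Write s(n) = an² + bn + c; the 3 given values yield a linear system in the 3 coefficients.
Solving, the leading coefficient vanishes, and s(n) = 6n + 3.
The coefficient of n is 6.

6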